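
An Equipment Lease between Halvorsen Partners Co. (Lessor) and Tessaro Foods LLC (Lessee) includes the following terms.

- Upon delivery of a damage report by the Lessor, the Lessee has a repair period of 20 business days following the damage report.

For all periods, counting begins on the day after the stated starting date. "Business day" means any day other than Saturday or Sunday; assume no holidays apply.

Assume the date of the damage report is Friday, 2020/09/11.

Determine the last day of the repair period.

The last day of the repair period: counting 20 business days from Friday, 2020/09/11 (Sep 14, Sep 15, Sep 16, Sep 17, …, Oct 7, Oct 8, Oct 9, skipping weekends) reaches Friday, 2020/10/09.

2020/10/09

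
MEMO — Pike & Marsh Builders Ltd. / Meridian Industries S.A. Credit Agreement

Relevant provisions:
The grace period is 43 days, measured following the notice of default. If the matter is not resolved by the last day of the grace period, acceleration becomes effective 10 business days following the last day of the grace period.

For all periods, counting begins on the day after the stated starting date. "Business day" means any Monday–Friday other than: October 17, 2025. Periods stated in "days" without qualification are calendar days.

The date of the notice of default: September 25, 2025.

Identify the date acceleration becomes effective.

Adding 43 calendar days to September 25, 2025 gives November 7, 2025, which is the last day of the grace period.
The date acceleration becomes effective: 10 business days after Friday, November 7, 2025, skipping weekends — Nov 10, Nov 11, Nov 12, Nov 13, Nov 14, Nov 17, Nov 18, Nov 19, Nov 20, Nov 21 — lands on Friday, November 21, 2025.

November 21, 2025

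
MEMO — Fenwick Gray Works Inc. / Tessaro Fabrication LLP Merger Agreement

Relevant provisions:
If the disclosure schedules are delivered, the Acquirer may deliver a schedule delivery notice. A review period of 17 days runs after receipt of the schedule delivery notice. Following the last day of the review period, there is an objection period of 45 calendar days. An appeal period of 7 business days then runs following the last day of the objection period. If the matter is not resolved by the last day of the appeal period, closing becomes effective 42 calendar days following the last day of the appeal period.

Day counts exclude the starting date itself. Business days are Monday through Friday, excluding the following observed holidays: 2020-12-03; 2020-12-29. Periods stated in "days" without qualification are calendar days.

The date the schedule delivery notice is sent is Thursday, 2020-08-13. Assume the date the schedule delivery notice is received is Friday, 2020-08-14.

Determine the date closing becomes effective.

The last day of the review period: 2020-08-14 + 17 days = 2020-08-31.
The last day of the objection period: 2020-08-31 + 45 days = 2020-10-15.
From Thursday, 2020-10-15, 7 business days (Oct 16, Oct 19, Oct 20, Oct 21, Oct 22, Oct 23, Oct 26, skipping weekends) brings us to Monday, 2020-10-26, which is the last day of the appeal period.
The date closing becomes effective: 42 calendar days after 2020-10-26 is 2020-12-07.

2020-12-07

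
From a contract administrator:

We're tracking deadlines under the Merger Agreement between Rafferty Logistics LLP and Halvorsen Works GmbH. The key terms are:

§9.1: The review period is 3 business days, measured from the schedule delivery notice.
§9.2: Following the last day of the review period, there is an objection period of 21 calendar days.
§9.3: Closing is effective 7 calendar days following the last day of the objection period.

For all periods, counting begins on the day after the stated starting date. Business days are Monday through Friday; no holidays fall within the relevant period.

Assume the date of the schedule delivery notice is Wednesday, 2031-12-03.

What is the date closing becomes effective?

2032-01-05

The last day of the review period: 3 business days after Wednesday, 2031-12-03, skipping weekends — Dec 4, Dec 5, Dec 8 — lands on Monday, 2031-12-08.
Adding 21 calendar days to 2031-12-08 gives 2031-12-29, which is the last day of the objection period.
The date closing becomes effective: 2031-12-29 + 7 days = 2032-01-05.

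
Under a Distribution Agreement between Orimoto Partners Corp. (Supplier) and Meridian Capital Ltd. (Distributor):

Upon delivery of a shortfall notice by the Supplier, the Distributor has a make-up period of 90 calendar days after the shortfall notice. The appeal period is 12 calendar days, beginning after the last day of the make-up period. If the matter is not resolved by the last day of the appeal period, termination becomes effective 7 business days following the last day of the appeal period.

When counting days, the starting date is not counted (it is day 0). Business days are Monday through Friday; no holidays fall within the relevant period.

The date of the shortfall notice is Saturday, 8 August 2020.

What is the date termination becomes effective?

27 November 2020

The last day of the make-up period: 90 calendar days after 8 August 2020 is 6 November 2020.
Adding 12 calendar days to 6 November 2020 gives 18 November 2020, which is the last day of the appeal period.
From Wednesday, 18 November 2020, 7 business days (Nov 19, Nov 20, Nov 23, Nov 24, Nov 25, Nov 26, Nov 27, skipping weekends) brings us to Friday, 27 November 2020, which is the date termination becomes effective.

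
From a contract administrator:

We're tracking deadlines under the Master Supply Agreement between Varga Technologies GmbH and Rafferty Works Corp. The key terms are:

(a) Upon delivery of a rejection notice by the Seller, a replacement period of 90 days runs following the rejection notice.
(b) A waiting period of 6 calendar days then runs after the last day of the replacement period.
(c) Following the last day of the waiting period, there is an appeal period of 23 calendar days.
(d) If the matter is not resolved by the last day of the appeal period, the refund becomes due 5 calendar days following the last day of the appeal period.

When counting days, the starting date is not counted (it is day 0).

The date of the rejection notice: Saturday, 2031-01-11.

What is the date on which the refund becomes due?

2031-05-15

The last day of the replacement period: 90 calendar days after 2031-01-11 is 2031-04-11.
Adding 6 calendar days to 2031-04-11 gives 2031-04-17, which is the last day of the waiting period.
The last day of the appeal period: 23 calendar days after 2031-04-17 is 2031-05-10.
The date on which the refund becomes due: 5 calendar days after 2031-05-10 is 2031-05-15.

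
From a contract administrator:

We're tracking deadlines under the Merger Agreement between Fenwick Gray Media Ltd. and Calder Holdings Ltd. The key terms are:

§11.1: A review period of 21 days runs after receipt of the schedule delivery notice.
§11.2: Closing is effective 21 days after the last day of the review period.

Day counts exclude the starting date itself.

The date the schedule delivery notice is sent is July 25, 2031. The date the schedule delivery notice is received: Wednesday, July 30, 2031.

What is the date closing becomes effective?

September 10, 2031

Adding 21 calendar days to July 30, 2031 gives August 20, 2031, which is the last day of the review period.
The date closing becomes effective: 21 calendar days after August 20, 2031 is September 10, 2031.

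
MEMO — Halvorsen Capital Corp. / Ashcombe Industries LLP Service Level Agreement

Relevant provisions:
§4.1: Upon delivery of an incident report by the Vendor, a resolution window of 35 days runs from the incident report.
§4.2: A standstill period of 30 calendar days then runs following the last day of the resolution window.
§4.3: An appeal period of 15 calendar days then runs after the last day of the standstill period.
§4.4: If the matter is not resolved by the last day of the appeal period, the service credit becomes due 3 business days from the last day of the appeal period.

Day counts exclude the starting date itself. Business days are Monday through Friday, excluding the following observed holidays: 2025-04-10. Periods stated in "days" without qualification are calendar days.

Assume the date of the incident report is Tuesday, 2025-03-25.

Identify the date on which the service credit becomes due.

2025-06-18

Adding 35 calendar days to 2025-03-25 gives 2025-04-29, which is the last day of the resolution window.
The last day of the standstill period: 30 calendar days after 2025-04-29 is 2025-05-29.
Adding 15 calendar days to 2025-05-29 gives 2025-06-13, which is the last day of the appeal period.
From Friday, 2025-06-13, 3 business days (Jun 16, Jun 17, Jun 18, skipping weekends) brings us to Wednesday, 2025-06-18, which is the date on which the service credit becomes due.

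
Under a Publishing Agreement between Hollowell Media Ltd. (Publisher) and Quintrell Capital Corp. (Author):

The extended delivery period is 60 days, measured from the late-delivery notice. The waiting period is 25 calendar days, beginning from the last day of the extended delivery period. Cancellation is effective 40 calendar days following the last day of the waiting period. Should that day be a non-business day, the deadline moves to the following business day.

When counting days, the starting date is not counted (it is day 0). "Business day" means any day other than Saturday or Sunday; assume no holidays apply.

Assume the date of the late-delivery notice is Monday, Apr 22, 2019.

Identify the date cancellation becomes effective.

Aug 26, 2019

The last day of the extended delivery period: Apr 22, 2019 + 60 days = Jun 21, 2019.
The last day of the waiting period: Jun 21, 2019 + 25 days = Jul 16, 2019.
The date cancellation becomes effective: 40 calendar days after Jul 16, 2019 is Aug 25, 2019. That falls on a Sunday, so it rolls to the next business day, Monday, Aug 26, 2019.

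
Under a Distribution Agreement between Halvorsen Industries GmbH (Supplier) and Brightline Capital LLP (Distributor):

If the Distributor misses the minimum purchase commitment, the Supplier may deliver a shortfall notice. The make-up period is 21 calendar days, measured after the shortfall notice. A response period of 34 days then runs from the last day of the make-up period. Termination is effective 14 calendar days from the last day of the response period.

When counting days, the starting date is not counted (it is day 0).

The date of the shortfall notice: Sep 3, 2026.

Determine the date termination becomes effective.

Nov 11, 2026

Adding 21 calendar days to Sep 3, 2026 gives Sep 24, 2026, which is the last day of the make-up period.
Adding 34 calendar days to Sep 24, 2026 gives Oct 28, 2026, which is the last day of the response period.
The date termination becomes effective: Oct 28, 2026 + 14 days = Nov 11, 2026.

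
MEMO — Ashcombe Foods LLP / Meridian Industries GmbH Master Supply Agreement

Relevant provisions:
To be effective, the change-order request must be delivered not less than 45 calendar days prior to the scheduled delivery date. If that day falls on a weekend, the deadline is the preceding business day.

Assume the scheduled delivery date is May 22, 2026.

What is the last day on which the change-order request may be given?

May 22, 2026 minus 45 days is April 7, 2026. That is a Tuesday, so no adjustment is needed.

April 7, 2026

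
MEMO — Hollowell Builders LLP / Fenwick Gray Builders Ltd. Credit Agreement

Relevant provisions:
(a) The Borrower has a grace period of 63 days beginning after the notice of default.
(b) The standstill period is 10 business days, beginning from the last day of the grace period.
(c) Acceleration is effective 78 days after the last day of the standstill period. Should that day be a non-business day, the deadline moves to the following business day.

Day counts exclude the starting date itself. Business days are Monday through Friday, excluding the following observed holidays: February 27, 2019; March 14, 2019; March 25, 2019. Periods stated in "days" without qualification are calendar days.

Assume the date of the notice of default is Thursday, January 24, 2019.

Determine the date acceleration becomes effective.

June 28, 2019

Adding 63 calendar days to January 24, 2019 gives March 28, 2019, which is the last day of the grace period.
The last day of the standstill period: 10 business days after Thursday, March 28, 2019, skipping weekends — Mar 29, Apr 1, Apr 2, Apr 3, Apr 4, Apr 5, Apr 8, Apr 9, Apr 10, Apr 11 — lands on Thursday, April 11, 2019.
The date acceleration becomes effective: April 11, 2019 + 78 days = June 28, 2019. June 28, 2019 is a Friday and is not a listed holiday, so no roll-forward applies.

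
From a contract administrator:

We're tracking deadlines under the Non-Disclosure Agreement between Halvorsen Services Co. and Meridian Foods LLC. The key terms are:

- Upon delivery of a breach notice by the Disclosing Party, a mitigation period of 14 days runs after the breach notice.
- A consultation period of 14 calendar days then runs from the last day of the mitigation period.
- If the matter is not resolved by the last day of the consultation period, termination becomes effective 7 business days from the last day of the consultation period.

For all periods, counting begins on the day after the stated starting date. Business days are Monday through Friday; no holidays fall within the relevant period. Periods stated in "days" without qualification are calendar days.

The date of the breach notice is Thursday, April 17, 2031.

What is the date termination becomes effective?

May 26, 2031

The last day of the mitigation period: 14 calendar days after April 17, 2031 is May 1, 2031.
The last day of the consultation period: May 1, 2031 + 14 days = May 15, 2031.
The date termination becomes effective: 7 business days after Thursday, May 15, 2031, skipping weekends — May 16, May 19, May 20, May 21, May 22, May 23, May 26 — lands on Monday, May 26, 2031.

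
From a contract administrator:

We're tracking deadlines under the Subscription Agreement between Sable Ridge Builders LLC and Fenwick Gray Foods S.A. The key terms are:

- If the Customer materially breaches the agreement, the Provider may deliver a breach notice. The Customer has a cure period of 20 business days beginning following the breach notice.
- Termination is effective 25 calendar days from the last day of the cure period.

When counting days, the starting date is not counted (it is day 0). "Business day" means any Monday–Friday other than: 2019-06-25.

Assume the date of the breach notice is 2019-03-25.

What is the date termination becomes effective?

The last day of the cure period: counting 20 business days from Monday, 2019-03-25 (Mar 26, Mar 27, Mar 28, Mar 29, …, Apr 18, Apr 19, Apr 22, skipping weekends) reaches Monday, 2019-04-22.
The date termination becomes effective: 25 calendar days after 2019-04-22 is 2019-05-17.

2019-05-17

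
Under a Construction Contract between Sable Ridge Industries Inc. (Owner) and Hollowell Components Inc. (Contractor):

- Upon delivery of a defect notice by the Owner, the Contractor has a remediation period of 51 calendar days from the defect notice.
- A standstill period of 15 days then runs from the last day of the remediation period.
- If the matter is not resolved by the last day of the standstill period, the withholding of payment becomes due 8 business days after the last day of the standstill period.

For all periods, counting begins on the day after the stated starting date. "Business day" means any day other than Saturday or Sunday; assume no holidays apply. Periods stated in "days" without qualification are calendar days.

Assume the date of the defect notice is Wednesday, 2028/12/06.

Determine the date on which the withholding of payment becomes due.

Adding 51 calendar days to 2028/12/06 gives 2029/01/26, which is the last day of the remediation period.
The last day of the standstill period: 15 calendar days after 2029/01/26 is 2029/02/10.
The date on which the withholding of payment becomes due: 8 business days after Saturday, 2029/02/10, skipping weekends — Feb 12, Feb 13, Feb 14, Feb 15, Feb 16, Feb 19, Feb 20, Feb 21 — lands on Wednesday, 2029/02/21.

2029/02/21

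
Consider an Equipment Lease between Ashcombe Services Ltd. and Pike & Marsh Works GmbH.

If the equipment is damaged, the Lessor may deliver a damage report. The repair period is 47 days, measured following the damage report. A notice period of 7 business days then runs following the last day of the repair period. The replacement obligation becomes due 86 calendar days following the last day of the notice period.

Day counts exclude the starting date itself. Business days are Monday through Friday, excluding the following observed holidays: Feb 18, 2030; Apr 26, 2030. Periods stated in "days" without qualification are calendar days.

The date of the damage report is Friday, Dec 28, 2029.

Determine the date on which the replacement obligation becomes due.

The last day of the repair period: 47 calendar days after Dec 28, 2029 is Feb 13, 2030.
From Wednesday, Feb 13, 2030, 7 business days (Feb 14, Feb 15, Feb 19, Feb 20, Feb 21, Feb 22, Feb 25, skipping weekends and the listed holiday on Feb 18) brings us to Monday, Feb 25, 2030, which is the last day of the notice period.
The date on which the replacement obligation becomes due: 86 calendar days after Feb 25, 2030 is May 22, 2030.

May 22, 2030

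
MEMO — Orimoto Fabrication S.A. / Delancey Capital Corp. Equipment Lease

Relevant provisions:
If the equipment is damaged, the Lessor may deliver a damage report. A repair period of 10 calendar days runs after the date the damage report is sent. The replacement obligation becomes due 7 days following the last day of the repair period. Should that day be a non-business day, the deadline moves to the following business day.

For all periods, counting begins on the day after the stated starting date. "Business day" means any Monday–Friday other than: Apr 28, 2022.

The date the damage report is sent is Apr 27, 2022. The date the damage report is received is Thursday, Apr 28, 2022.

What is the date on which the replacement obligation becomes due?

May 16, 2022

The last day of the repair period: 10 calendar days after Apr 27, 2022 is May 7, 2022.
The date on which the replacement obligation becomes due: 7 calendar days after May 7, 2022 is May 14, 2022. That falls on a Saturday, so it rolls to the next business day, Monday, May 16, 2022.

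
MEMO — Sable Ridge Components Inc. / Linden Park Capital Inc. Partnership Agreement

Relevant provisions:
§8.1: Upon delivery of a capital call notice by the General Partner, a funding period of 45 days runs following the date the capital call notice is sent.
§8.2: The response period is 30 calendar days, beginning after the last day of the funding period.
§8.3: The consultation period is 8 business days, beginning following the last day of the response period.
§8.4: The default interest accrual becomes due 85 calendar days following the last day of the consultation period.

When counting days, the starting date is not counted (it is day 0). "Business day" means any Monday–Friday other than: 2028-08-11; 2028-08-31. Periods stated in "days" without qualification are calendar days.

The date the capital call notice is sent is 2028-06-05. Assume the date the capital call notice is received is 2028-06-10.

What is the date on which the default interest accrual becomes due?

2028-11-23

The last day of the funding period: 2028-06-05 + 45 days = 2028-07-20.
Adding 30 calendar days to 2028-07-20 gives 2028-08-19, which is the last day of the response period.
From Saturday, 2028-08-19, 8 business days (Aug 21, Aug 22, Aug 23, Aug 24, Aug 25, Aug 28, Aug 29, Aug 30, skipping weekends) brings us to Wednesday, 2028-08-30, which is the last day of the consultation period.
The date on which the default interest accrual becomes due: 85 calendar days after 2028-08-30 is 2028-11-23.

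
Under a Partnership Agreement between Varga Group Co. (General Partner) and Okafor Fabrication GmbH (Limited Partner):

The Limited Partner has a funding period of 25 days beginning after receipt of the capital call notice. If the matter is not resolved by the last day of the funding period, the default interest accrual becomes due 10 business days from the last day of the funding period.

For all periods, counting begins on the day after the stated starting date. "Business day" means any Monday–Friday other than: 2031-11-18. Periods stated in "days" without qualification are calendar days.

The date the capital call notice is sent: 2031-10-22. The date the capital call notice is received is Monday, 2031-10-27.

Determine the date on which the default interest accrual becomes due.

The last day of the funding period: 2031-10-27 + 25 days = 2031-11-21.
The date on which the default interest accrual becomes due: 10 business days after Friday, 2031-11-21, skipping weekends — Nov 24, Nov 25, Nov 26, Nov 27, Nov 28, Dec 1, Dec 2, Dec 3, Dec 4, Dec 5 — lands on Friday, 2031-12-05.

2031-12-05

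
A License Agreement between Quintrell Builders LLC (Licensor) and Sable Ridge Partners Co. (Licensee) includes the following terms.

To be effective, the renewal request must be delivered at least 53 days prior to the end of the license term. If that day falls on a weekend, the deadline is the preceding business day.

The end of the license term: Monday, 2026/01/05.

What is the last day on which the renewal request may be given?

2025/11/13

2026/01/05 minus 53 days is 2025/11/13. That is a Thursday, so no adjustment is needed.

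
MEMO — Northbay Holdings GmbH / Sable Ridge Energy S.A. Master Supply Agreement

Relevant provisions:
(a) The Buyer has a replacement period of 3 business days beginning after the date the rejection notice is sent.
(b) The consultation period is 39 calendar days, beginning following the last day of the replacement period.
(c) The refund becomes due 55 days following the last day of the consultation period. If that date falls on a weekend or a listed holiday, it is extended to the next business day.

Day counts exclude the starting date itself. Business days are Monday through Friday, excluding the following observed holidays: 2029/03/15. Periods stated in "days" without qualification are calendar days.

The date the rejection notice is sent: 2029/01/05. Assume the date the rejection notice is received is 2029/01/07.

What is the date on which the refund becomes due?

2029/04/16

The last day of the replacement period: counting 3 business days from Friday, 2029/01/05 (Jan 8, Jan 9, Jan 10, skipping weekends) reaches Wednesday, 2029/01/10.
The last day of the consultation period: 2029/01/10 + 39 days = 2029/02/18.
Adding 55 calendar days to 2029/02/18 gives 2029/04/14, which is the date on which the refund becomes due. That falls on a Saturday, so it rolls to the next business day, Monday, 2029/04/16.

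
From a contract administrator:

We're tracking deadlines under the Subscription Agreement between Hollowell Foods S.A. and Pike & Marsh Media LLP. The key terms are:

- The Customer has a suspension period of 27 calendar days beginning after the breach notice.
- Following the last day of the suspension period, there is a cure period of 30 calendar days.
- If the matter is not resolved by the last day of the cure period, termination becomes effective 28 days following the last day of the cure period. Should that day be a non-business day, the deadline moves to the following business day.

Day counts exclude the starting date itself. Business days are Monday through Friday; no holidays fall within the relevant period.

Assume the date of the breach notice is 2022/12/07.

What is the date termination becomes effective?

The last day of the suspension period: 2022/12/07 + 27 days = 2023/01/03.
The last day of the cure period: 30 calendar days after 2023/01/03 is 2023/02/02.
The date termination becomes effective: 2023/02/02 + 28 days = 2023/03/02. 2023/03/02 is a Thursday, so no roll-forward applies.

2023/03/02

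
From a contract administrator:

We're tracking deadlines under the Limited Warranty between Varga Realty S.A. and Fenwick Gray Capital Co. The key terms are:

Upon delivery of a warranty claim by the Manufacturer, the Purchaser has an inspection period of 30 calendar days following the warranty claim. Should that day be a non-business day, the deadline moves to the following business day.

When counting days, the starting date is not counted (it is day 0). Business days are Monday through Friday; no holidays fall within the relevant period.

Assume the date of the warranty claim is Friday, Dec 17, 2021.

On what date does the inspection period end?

The last day of the inspection period: 30 calendar days after Dec 17, 2021 is Jan 16, 2022. That falls on a Sunday, so it rolls to the next business day, Monday, Jan 17, 2022.

Jan 17, 2022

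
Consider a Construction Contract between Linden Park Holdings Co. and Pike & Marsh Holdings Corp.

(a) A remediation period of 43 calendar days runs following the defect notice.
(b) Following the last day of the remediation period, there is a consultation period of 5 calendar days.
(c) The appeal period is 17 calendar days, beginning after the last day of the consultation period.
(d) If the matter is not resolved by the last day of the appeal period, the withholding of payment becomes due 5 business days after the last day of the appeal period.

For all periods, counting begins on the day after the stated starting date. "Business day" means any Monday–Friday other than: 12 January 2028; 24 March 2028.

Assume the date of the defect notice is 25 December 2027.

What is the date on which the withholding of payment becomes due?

6 March 2028

Adding 43 calendar days to 25 December 2027 gives 6 February 2028, which is the last day of the remediation period.
The last day of the consultation period: 5 calendar days after 6 February 2028 is 11 February 2028.
Adding 17 calendar days to 11 February 2028 gives 28 February 2028, which is the last day of the appeal period.
The date on which the withholding of payment becomes due: 5 business days after Monday, 28 February 2028, skipping weekends — Feb 29, Mar 1, Mar 2, Mar 3, Mar 6 — lands on Monday, 6 March 2028.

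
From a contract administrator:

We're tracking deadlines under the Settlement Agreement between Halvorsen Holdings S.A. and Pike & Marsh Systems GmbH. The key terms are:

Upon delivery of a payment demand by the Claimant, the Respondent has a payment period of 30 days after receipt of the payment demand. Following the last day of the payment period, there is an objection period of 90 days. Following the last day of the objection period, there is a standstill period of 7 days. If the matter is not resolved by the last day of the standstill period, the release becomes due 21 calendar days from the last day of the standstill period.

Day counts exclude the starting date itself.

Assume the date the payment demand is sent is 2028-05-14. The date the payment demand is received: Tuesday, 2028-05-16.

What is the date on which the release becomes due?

2028-10-11

Adding 30 calendar days to 2028-05-16 gives 2028-06-15, which is the last day of the payment period.
Adding 90 calendar days to 2028-06-15 gives 2028-09-13, which is the last day of the objection period.
The last day of the standstill period: 7 calendar days after 2028-09-13 is 2028-09-20.
The date on which the release becomes due: 2028-09-20 + 21 days = 2028-10-11.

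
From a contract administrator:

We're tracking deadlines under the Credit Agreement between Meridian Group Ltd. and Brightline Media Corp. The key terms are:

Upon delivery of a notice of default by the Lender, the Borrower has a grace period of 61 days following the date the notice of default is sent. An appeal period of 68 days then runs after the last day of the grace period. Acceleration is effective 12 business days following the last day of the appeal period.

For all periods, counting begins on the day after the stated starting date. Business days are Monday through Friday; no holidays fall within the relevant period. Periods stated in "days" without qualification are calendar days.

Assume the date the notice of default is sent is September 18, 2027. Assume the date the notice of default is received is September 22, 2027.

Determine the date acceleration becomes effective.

The last day of the grace period: 61 calendar days after September 18, 2027 is November 18, 2027.
The last day of the appeal period: November 18, 2027 + 68 days = January 25, 2028.
The date acceleration becomes effective: counting 12 business days from Tuesday, January 25, 2028 (Jan 26, Jan 27, Jan 28, Jan 31, …, Feb 8, Feb 9, Feb 10, skipping weekends) reaches Thursday, February 10, 2028.

February 10, 2028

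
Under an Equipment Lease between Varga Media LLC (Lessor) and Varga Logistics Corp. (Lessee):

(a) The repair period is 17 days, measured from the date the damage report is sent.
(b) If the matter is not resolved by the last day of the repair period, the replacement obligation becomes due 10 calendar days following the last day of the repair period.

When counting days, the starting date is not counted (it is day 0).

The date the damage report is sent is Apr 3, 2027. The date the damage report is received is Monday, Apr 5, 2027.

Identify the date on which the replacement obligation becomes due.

The last day of the repair period: 17 calendar days after Apr 3, 2027 is Apr 20, 2027.
The date on which the replacement obligation becomes due: 10 calendar days after Apr 20, 2027 is Apr 30, 2027.

Apr 30, 2027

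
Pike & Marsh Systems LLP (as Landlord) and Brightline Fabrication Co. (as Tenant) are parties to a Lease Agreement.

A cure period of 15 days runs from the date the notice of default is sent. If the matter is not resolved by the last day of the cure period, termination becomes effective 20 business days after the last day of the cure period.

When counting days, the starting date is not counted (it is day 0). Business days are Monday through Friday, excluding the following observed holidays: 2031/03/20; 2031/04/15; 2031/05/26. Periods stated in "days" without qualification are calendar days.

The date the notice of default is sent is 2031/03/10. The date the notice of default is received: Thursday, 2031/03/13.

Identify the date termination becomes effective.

2031/04/23

Adding 15 calendar days to 2031/03/10 gives 2031/03/25, which is the last day of the cure period.
The date termination becomes effective: 20 business days after Tuesday, 2031/03/25, skipping weekends and the listed holiday on Apr 15 — Mar 26, Mar 27, Mar 28, Mar 31, …, Apr 21, Apr 22, Apr 23 — lands on Wednesday, 2031/04/23.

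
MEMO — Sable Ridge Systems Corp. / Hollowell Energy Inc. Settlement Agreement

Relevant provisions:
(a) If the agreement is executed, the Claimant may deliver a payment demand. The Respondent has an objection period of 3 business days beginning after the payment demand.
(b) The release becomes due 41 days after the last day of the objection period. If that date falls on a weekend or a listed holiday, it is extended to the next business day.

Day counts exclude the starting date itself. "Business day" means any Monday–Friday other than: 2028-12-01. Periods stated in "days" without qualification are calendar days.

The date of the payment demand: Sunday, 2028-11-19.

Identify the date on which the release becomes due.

The last day of the objection period: counting 3 business days from Sunday, 2028-11-19 (Nov 20, Nov 21, Nov 22, skipping weekends) reaches Wednesday, 2028-11-22.
The date on which the release becomes due: 2028-11-22 + 41 days = 2029-01-02. 2029-01-02 is a Tuesday and is not a listed holiday, so no roll-forward applies.

2029-01-02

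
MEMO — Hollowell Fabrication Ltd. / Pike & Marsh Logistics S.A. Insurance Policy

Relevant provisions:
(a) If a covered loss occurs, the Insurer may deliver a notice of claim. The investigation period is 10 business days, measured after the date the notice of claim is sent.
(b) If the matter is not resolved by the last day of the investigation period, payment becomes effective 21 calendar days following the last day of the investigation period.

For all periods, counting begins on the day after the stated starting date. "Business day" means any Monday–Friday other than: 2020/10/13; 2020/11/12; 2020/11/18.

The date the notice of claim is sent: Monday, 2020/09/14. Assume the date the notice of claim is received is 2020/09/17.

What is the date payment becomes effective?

2020/10/19

The last day of the investigation period: counting 10 business days from Monday, 2020/09/14 (Sep 15, Sep 16, Sep 17, Sep 18, Sep 21, Sep 22, Sep 23, Sep 24, Sep 25, Sep 28, skipping weekends) reaches Monday, 2020/09/28.
The date payment becomes effective: 21 calendar days after 2020/09/28 is 2020/10/19.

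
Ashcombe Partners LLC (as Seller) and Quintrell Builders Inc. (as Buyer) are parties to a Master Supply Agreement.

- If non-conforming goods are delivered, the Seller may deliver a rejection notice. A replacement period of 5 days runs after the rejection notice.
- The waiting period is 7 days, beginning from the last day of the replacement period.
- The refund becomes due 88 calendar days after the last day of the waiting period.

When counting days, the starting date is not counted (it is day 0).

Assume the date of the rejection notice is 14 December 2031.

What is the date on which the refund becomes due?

23 March 2032

Adding 5 calendar days to 14 December 2031 gives 19 December 2031, which is the last day of the replacement period.
The last day of the waiting period: 19 December 2031 + 7 days = 26 December 2031.
The date on which the refund becomes due: 88 calendar days after 26 December 2031 is 23 March 2032.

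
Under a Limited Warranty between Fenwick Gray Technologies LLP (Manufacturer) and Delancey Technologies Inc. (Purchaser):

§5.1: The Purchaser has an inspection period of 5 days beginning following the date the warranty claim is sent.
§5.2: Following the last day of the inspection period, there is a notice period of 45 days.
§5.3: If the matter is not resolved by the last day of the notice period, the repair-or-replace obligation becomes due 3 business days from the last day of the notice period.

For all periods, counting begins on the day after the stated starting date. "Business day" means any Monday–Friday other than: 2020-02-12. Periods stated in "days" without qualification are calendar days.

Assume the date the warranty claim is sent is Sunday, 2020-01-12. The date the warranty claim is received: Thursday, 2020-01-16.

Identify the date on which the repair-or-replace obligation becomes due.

2020-03-05

Adding 5 calendar days to 2020-01-12 gives 2020-01-17, which is the last day of the inspection period.
The last day of the notice period: 45 calendar days after 2020-01-17 is 2020-03-02.
The date on which the repair-or-replace obligation becomes due: 3 business days after Monday, 2020-03-02, skipping weekends — Mar 3, Mar 4, Mar 5 — lands on Thursday, 2020-03-05.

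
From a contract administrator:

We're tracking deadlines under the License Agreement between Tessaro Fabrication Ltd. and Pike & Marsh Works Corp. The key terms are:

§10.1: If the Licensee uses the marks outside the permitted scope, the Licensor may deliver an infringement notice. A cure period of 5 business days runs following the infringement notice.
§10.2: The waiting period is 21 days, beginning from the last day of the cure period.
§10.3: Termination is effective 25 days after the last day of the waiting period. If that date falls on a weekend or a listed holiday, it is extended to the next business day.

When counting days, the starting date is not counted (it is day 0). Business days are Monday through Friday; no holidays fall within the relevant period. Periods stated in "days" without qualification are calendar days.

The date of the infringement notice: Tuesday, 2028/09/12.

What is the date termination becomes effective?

The last day of the cure period: counting 5 business days from Tuesday, 2028/09/12 (Sep 13, Sep 14, Sep 15, Sep 18, Sep 19, skipping weekends) reaches Tuesday, 2028/09/19.
Adding 21 calendar days to 2028/09/19 gives 2028/10/10, which is the last day of the waiting period.
The date termination becomes effective: 2028/10/10 + 25 days = 2028/11/04. That falls on a Saturday, so it rolls to the next business day, Monday, 2028/11/06.

2028/11/06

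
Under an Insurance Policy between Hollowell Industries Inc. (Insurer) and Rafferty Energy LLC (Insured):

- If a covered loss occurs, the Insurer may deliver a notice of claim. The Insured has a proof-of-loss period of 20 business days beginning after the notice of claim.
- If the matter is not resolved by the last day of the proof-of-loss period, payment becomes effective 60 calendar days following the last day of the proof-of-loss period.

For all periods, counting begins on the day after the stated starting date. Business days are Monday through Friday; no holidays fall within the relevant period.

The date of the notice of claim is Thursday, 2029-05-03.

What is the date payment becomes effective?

From Thursday, 2029-05-03, 20 business days (May 4, May 7, May 8, May 9, …, May 29, May 30, May 31, skipping weekends) brings us to Thursday, 2029-05-31, which is the last day of the proof-of-loss period.
The date payment becomes effective: 2029-05-31 + 60 days = 2029-07-30.

2029-07-30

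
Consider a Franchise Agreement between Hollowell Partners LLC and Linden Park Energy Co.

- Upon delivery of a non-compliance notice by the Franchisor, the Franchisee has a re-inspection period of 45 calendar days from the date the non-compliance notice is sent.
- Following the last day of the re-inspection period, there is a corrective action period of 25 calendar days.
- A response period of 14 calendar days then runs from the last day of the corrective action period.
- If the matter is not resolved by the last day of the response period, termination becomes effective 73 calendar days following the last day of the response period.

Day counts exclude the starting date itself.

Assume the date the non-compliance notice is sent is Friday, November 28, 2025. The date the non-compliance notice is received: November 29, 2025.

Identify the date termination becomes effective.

Adding 45 calendar days to November 28, 2025 gives January 12, 2026, which is the last day of the re-inspection period.
The last day of the corrective action period: January 12, 2026 + 25 days = February 6, 2026.
The last day of the response period: 14 calendar days after February 6, 2026 is February 20, 2026.
Adding 73 calendar days to February 20, 2026 gives May 4, 2026, which is the date termination becomes effective.

May 4, 2026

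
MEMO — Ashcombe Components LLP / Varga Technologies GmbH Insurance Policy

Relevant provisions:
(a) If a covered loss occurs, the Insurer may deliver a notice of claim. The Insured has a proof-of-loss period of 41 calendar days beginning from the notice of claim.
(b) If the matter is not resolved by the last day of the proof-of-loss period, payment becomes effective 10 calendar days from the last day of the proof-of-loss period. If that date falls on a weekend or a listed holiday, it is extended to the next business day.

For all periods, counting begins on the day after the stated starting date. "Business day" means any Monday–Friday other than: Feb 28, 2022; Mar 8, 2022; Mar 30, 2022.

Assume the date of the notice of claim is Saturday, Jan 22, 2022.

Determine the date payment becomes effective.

Mar 14, 2022

The last day of the proof-of-loss period: Jan 22, 2022 + 41 days = Mar 4, 2022.
The date payment becomes effective: Mar 4, 2022 + 10 days = Mar 14, 2022. Mar 14, 2022 is a Monday and is not a listed holiday, so no roll-forward applies.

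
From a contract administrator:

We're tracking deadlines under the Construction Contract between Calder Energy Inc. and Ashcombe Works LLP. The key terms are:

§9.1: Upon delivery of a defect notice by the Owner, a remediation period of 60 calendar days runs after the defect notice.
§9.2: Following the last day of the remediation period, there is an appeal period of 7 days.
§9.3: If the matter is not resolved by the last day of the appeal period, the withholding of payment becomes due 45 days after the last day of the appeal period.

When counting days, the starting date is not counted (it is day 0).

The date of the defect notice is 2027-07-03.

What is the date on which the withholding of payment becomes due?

2027-10-23

Adding 60 calendar days to 2027-07-03 gives 2027-09-01, which is the last day of the remediation period.
The last day of the appeal period: 7 calendar days after 2027-09-01 is 2027-09-08.
The date on which the withholding of payment becomes due: 45 calendar days after 2027-09-08 is 2027-10-23.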